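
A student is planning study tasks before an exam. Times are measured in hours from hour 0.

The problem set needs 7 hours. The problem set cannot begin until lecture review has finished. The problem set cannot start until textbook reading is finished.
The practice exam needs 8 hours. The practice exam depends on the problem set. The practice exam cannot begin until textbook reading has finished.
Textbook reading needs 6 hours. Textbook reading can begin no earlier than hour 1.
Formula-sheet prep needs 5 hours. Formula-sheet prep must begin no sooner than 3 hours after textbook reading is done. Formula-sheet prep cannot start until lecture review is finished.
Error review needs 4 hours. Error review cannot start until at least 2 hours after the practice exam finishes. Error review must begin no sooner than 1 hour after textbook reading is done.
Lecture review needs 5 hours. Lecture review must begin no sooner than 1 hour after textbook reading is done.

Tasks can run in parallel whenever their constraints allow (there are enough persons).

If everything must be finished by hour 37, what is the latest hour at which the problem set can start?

16

Error review must finish by hour 37; it takes 4 hours, so it must start by 37 − 4 = hour 33.
The practice exam has to be done before error review (must start by hour 33, minus 2-hour gap → hour 31). That means finishing by hour 31, i.e. starting by 31 − 8 = hour 23.
The problem set feeds into the practice exam (must start by hour 23); so the problem set must finish by hour 23 and therefore start by hour 16.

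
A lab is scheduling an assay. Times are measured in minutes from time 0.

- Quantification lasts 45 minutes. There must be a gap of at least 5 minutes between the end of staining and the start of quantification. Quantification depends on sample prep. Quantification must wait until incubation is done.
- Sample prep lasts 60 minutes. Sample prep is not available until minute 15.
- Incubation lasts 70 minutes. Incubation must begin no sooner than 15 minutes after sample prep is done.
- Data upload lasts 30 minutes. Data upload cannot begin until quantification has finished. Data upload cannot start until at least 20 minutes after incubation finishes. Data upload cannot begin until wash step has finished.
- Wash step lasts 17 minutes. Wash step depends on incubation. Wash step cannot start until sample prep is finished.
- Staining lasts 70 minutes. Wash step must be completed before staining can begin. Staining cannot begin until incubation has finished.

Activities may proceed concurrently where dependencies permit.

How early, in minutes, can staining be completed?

247

Sample prep cannot begin until its own release at minute 15. It runs from minute 15 to 15 + 60 = minute 75.
After sample prep (finishes minute 75, plus 15-minute gap → minute 90), incubation can start at minute 90 and finishes at minute 160.
Wash step has to wait for incubation (finishes minute 160); sample prep (finishes minute 75). The latest of these is minute 160, so wash step runs minute 160 to 160 + 17 = minute 177.
Staining cannot start until wash step (finishes minute 177); incubation (finishes minute 160). The controlling bound is minute 177, so staining finishes at 177 + 70 = minute 247.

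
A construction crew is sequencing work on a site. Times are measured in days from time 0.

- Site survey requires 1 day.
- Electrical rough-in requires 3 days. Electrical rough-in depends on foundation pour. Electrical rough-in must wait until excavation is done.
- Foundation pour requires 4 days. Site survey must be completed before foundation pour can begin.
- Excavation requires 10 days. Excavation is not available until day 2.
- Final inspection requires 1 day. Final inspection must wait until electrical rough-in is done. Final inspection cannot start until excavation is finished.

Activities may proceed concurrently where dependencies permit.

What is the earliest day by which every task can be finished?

Excavation waits on its own release at day 2, so it starts at day 2 and finishes at 2 + 10 = day 12.
Nothing blocks site survey, so it runs from day 0 to day 1.
After site survey (finishes day 1), foundation pour can start at day 1 and finishes at day 5.
Electrical rough-in needs all of foundation pour (finishes day 5); excavation (finishes day 12). That puts its earliest start at day 12; it finishes at 12 + 3 = day 15.
Final inspection has to wait for electrical rough-in (finishes day 15); excavation (finishes day 12). The latest of these is day 15, so final inspection runs day 15 to 15 + 1 = day 16.
All tasks are finished once the last one completes. Finish times: Site survey at 1, Excavation at 12, Foundation pour at 5, Electrical rough-in at 15, Final inspection at 16. The latest is day 16.

16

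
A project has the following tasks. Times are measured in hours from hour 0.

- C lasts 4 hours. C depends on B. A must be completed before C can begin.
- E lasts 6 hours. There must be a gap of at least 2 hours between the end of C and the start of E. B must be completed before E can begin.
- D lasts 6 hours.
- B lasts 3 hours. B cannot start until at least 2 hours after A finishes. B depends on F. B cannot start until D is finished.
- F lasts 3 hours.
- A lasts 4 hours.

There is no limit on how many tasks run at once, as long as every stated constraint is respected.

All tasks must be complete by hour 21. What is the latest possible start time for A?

E must finish by hour 21; it takes 6 hours, so it must start by 21 − 6 = hour 15.
Since E (must start by hour 15, minus 2-hour gap → hour 13) depends on it, C must finish by hour 13. Backing off its 4-hour duration gives a latest start of hour 9.
B has several dependents: C (must start by hour 9); E (must start by hour 15). The earliest of those limits is hour 9, so B must start by 9 − 3 = hour 6.
For A: B (must start by hour 6, minus 2-hour gap → hour 4); C (must start by hour 9). The most restrictive is hour 4; with a 4-hour duration, A must start by hour 0.

0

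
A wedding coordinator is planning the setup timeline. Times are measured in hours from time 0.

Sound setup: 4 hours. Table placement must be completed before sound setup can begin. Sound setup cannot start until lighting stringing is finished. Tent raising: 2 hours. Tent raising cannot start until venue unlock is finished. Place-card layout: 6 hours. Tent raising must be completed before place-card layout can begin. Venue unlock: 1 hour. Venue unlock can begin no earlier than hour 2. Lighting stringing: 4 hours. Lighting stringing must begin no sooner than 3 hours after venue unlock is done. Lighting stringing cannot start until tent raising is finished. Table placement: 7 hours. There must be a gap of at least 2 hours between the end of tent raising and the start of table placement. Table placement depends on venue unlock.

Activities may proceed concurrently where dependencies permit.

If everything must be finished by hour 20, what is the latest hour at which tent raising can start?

5

To finish by hour 20, sound setup (duration 4) must start no later than hour 16.
Table placement feeds into sound setup (must start by hour 16); so table placement must finish by hour 16 and therefore start by hour 9.
Since sound setup (must start by hour 16) depends on it, lighting stringing must finish by hour 16. Backing off its 4-hour duration gives a latest start of hour 12.
Nothing follows place-card layout; the deadline of hour 20 is its only limit. It must start by 20 − 6 = hour 14.
For tent raising: table placement (must start by hour 9, minus 2-hour gap → hour 7); lighting stringing (must start by hour 12); place-card layout (must start by hour 14). The most restrictive is hour 7; with a 2-hour duration, tent raising must start by hour 5.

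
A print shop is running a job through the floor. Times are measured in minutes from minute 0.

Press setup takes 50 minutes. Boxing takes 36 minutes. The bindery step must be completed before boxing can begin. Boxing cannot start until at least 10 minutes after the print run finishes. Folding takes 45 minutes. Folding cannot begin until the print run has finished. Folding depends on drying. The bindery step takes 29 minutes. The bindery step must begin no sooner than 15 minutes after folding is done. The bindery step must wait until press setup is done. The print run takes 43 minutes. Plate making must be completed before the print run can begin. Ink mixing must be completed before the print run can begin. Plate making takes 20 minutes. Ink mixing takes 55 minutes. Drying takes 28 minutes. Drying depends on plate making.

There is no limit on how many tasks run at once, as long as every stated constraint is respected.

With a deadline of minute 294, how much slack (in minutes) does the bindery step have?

71

Press setup can start immediately at minute 0; it finishes at minute 50.
Ink mixing can start immediately at minute 0; it finishes at minute 55.
Plate making has no prerequisites, so it starts at minute 0 and finishes at minute 20.
Drying cannot begin until plate making (finishes minute 20). It runs from minute 20 to 20 + 28 = minute 48.
The print run needs all of plate making (finishes minute 20); ink mixing (finishes minute 55). That puts its earliest start at minute 55; it finishes at 55 + 43 = minute 98.
For folding: the print run (finishes minute 98); drying (finishes minute 48). Taking the maximum gives a start of minute 98, and it finishes at 98 + 45 = minute 143.
For the bindery step: folding (finishes minute 143, plus 15-minute gap → minute 158); press setup (finishes minute 50). Taking the maximum gives a start of minute 158, and it finishes at 158 + 29 = minute 187.

Working backward from the deadline:
Boxing must finish by minute 294; it takes 36 minutes, so it must start by 294 − 36 = minute 258.
The bindery step must finish before boxing (must start by minute 258). With a 29-minute duration, the bindery step must start by 258 − 29 = minute 229.
So the bindery step can start as early as minute 158 and as late as minute 229, giving 229 − 158 = 71 minutes of slack.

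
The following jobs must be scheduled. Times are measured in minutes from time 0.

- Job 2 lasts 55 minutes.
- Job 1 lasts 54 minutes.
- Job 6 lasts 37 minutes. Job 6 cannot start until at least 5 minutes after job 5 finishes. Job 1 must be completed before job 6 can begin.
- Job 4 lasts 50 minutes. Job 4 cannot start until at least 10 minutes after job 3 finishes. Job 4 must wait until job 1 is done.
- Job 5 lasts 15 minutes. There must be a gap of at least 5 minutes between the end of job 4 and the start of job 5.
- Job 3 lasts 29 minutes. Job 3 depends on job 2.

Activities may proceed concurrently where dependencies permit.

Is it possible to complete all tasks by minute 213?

Yes

Job 2 has no prerequisites, so it starts at minute 0 and finishes at minute 55.
Job 3 cannot begin until job 2 (finishes minute 55). It runs from minute 55 to 55 + 29 = minute 84.
Nothing blocks job 1, so it runs from minute 0 to minute 54.
For job 4: job 3 (finishes minute 84, plus 10-minute gap → minute 94); job 1 (finishes minute 54). Taking the maximum gives a start of minute 94, and it finishes at 94 + 50 = minute 144.
After job 4 (finishes minute 144, plus 5-minute gap → minute 149), job 5 can start at minute 149 and finishes at minute 164.
Job 6 cannot start until job 5 (finishes minute 164, plus 5-minute gap → minute 169); job 1 (finishes minute 54). The controlling bound is minute 169, so job 6 finishes at 169 + 37 = minute 206.
Every task is finished by minute 206, which is no later than the deadline of 213, so the schedule is feasible.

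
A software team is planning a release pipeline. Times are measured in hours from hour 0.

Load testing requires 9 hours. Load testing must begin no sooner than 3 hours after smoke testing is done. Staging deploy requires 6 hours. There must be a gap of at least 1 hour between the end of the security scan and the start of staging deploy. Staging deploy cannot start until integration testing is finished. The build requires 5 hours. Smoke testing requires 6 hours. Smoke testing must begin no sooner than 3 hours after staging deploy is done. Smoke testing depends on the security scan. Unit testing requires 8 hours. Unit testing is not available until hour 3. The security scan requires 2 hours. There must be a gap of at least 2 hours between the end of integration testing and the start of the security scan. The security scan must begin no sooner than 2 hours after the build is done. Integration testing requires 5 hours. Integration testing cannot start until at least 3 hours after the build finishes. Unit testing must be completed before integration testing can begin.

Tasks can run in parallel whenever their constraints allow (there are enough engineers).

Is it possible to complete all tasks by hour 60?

Yes

After its own release at hour 3, unit testing can start at hour 3 and finishes at hour 11.
The build has no prerequisites, so it starts at hour 0 and finishes at hour 5.
For integration testing: the build (finishes hour 5, plus 3-hour gap → hour 8); unit testing (finishes hour 11). Taking the maximum gives a start of hour 11, and it finishes at 11 + 5 = hour 16.
For the security scan: integration testing (finishes hour 16, plus 2-hour gap → hour 18); the build (finishes hour 5, plus 2-hour gap → hour 7). Taking the maximum gives a start of hour 18, and it finishes at 18 + 2 = hour 20.
Staging deploy cannot start until the security scan (finishes hour 20, plus 1-hour gap → hour 21); integration testing (finishes hour 16). The controlling bound is hour 21, so staging deploy finishes at 21 + 6 = hour 27.
Smoke testing needs all of staging deploy (finishes hour 27, plus 3-hour gap → hour 30); the security scan (finishes hour 20). That puts its earliest start at hour 30; it finishes at 30 + 6 = hour 36.
After smoke testing (finishes hour 36, plus 3-hour gap → hour 39), load testing can start at hour 39 and finishes at hour 48.
Every task is finished by hour 48, which is no later than the deadline of 60, so the schedule is feasible.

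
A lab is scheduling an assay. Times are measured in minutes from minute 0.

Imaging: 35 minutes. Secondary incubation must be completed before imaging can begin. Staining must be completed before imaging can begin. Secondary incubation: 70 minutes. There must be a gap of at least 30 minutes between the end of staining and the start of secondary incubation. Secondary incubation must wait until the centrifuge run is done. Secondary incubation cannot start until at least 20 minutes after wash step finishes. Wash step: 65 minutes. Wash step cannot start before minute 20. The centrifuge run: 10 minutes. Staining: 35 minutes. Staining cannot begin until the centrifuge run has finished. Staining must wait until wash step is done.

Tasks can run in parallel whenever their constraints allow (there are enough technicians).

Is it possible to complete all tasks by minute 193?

After its own release at minute 20, wash step can start at minute 20 and finishes at minute 85.
The centrifuge run can start immediately at minute 0; it finishes at minute 10.
For staining: the centrifuge run (finishes minute 10); wash step (finishes minute 85). Taking the maximum gives a start of minute 85, and it finishes at 85 + 35 = minute 120.
Secondary incubation needs all of staining (finishes minute 120, plus 30-minute gap → minute 150); the centrifuge run (finishes minute 10); wash step (finishes minute 85, plus 20-minute gap → minute 105). That puts its earliest start at minute 150; it finishes at 150 + 70 = minute 220.
Imaging needs all of secondary incubation (finishes minute 220); staining (finishes minute 120). That puts its earliest start at minute 220; it finishes at 220 + 35 = minute 255.
The earliest everything can be done is minute 255, which is after the deadline of 193, so it is not possible.

No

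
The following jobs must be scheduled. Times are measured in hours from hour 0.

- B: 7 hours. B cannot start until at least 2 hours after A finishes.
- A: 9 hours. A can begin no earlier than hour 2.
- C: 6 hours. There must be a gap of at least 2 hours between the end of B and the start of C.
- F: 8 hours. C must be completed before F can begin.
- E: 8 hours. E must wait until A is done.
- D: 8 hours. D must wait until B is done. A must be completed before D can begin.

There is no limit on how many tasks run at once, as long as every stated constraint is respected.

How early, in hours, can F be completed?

36

After its own release at hour 2, A can start at hour 2 and finishes at hour 11.
B waits on A (finishes hour 11, plus 2-hour gap → hour 13), so it starts at hour 13 and finishes at 13 + 7 = hour 20.
C cannot begin until B (finishes hour 20, plus 2-hour gap → hour 22). It runs from hour 22 to 22 + 6 = hour 28.
F waits on C (finishes hour 28), so it starts at hour 28 and finishes at 28 + 8 = hour 36.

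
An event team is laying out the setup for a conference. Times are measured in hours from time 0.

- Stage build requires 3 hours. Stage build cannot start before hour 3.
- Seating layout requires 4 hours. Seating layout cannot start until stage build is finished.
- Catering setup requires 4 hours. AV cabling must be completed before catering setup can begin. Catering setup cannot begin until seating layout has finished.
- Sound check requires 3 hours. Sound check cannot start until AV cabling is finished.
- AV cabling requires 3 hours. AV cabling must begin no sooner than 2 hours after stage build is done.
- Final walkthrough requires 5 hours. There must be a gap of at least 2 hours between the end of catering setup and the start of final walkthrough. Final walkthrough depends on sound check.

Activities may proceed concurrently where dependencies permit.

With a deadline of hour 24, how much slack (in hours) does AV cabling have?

2

After its own release at hour 3, stage build can start at hour 3 and finishes at hour 6.
AV cabling cannot begin until stage build (finishes hour 6, plus 2-hour gap → hour 8). It runs from hour 8 to 8 + 3 = hour 11.

Working backward from the deadline:
Nothing follows final walkthrough; the deadline of hour 24 is its only limit. It must start by 24 − 5 = hour 19.
Catering setup has to be done before final walkthrough (must start by hour 19, minus 2-hour gap → hour 17). That means finishing by hour 17, i.e. starting by 17 − 4 = hour 13.
Since final walkthrough (must start by hour 19) depends on it, sound check must finish by hour 19. Backing off its 3-hour duration gives a latest start of hour 16.
AV cabling feeds catering setup (must start by hour 13); sound check (must start by hour 16). Taking the minimum, AV cabling must finish by hour 13 and start by 13 − 3 = hour 10.
So AV cabling can start as early as hour 8 and as late as hour 10, giving 10 − 8 = 2 hours of slack.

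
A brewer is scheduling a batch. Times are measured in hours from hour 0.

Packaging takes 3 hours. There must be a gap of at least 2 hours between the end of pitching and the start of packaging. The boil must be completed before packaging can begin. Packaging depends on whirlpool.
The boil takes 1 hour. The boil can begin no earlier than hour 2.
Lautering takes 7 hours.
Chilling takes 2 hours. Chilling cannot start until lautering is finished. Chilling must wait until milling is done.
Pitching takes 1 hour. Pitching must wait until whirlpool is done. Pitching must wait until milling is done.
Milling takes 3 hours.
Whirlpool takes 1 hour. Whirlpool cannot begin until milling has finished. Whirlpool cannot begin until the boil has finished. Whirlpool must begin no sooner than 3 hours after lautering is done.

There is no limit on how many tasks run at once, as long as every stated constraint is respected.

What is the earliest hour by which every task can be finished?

After its own release at hour 2, the boil can start at hour 2 and finishes at hour 3.
Lautering can start immediately at hour 0; it finishes at hour 7.
Milling can start immediately at hour 0; it finishes at hour 3.
For chilling: lautering (finishes hour 7); milling (finishes hour 3). Taking the maximum gives a start of hour 7, and it finishes at 7 + 2 = hour 9.
For whirlpool: milling (finishes hour 3); the boil (finishes hour 3); lautering (finishes hour 7, plus 3-hour gap → hour 10). Taking the maximum gives a start of hour 10, and it finishes at 10 + 1 = hour 11.
Pitching needs all of whirlpool (finishes hour 11); milling (finishes hour 3). That puts its earliest start at hour 11; it finishes at 11 + 1 = hour 12.
Packaging has to wait for pitching (finishes hour 12, plus 2-hour gap → hour 14); the boil (finishes hour 3); whirlpool (finishes hour 11). The latest of these is hour 14, so packaging runs hour 14 to 14 + 3 = hour 17.
All tasks are finished once the last one completes. Finish times: Milling at 3, Lautering at 7, The boil at 3, Whirlpool at 11, Chilling at 9, Pitching at 12, Packaging at 17. The latest is hour 17.

17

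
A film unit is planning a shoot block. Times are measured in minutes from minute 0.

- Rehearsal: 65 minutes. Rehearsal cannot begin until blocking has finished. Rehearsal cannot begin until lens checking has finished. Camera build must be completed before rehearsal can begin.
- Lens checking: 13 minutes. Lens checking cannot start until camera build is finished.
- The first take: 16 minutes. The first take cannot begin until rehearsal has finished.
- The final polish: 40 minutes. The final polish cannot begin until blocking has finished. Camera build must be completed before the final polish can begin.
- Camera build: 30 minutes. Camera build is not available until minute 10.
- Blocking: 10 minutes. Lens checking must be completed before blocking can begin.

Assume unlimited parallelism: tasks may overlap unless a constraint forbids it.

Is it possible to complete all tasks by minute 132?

No

Camera build cannot begin until its own release at minute 10. It runs from minute 10 to 10 + 30 = minute 40.
After camera build (finishes minute 40), lens checking can start at minute 40 and finishes at minute 53.
Blocking waits on lens checking (finishes minute 53), so it starts at minute 53 and finishes at 53 + 10 = minute 63.
For the final polish: blocking (finishes minute 63); camera build (finishes minute 40). Taking the maximum gives a start of minute 63, and it finishes at 63 + 40 = minute 103.
For rehearsal: blocking (finishes minute 63); lens checking (finishes minute 53); camera build (finishes minute 40). Taking the maximum gives a start of minute 63, and it finishes at 63 + 65 = minute 128.
The first take cannot begin until rehearsal (finishes minute 128). It runs from minute 128 to 128 + 16 = minute 144.
The earliest everything can be done is minute 144, which is after the deadline of 132, so it is not possible.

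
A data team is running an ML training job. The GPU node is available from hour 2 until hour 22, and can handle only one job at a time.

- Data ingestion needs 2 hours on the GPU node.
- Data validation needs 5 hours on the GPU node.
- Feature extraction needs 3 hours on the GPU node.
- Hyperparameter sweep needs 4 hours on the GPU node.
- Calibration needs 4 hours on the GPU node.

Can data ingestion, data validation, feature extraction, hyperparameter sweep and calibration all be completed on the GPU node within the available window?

Yes

The GPU node window is 22 − 2 = 20 hours.
Running back to back, the jobs need 2 + 5 + 3 + 4 + 4 = 18 hours on the GPU node.
Since 18 ≤ 20, they fit within the window.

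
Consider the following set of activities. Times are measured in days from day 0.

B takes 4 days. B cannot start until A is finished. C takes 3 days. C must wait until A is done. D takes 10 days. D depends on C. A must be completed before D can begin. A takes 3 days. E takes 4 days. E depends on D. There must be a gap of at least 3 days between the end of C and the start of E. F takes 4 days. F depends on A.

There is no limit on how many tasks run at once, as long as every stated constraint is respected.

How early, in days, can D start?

6

Nothing blocks A, so it runs from day 0 to day 3.
C waits on A (finishes day 3), so it starts at day 3 and finishes at 3 + 3 = day 6.
D waits on C (finishes day 6); A (finishes day 3). The latest of these is day 6, which is the earliest D can start.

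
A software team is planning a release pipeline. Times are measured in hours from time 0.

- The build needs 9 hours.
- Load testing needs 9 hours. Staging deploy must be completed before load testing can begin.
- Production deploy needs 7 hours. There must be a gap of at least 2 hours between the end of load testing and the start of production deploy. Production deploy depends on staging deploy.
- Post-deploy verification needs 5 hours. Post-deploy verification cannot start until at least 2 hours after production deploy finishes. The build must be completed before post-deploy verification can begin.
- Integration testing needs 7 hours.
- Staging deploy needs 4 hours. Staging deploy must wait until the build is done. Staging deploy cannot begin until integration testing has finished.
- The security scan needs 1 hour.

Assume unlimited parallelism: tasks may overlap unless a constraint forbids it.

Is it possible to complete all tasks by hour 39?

Yes

Nothing blocks the security scan, so it runs from hour 0 to hour 1.
Nothing blocks integration testing, so it runs from hour 0 to hour 7.
The build has no prerequisites, so it starts at hour 0 and finishes at hour 9.
Staging deploy has to wait for the build (finishes hour 9); integration testing (finishes hour 7). The latest of these is hour 9, so staging deploy runs hour 9 to 9 + 4 = hour 13.
After staging deploy (finishes hour 13), load testing can start at hour 13 and finishes at hour 22.
Production deploy cannot start until load testing (finishes hour 22, plus 2-hour gap → hour 24); staging deploy (finishes hour 13). The controlling bound is hour 24, so production deploy finishes at 24 + 7 = hour 31.
Post-deploy verification has to wait for production deploy (finishes hour 31, plus 2-hour gap → hour 33); the build (finishes hour 9). The latest of these is hour 33, so post-deploy verification runs hour 33 to 33 + 5 = hour 38.
Every task is finished by hour 38, which is no later than the deadline of 39, so the schedule is feasible.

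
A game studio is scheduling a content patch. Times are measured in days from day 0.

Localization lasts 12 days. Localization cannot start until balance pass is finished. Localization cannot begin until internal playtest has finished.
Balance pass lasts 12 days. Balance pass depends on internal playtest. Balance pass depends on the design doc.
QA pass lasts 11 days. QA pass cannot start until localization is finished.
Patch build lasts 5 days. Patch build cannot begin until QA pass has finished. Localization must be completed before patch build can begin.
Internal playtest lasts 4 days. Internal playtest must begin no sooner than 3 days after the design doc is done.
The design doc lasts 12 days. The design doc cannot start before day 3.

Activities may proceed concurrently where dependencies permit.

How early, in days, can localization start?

The design doc cannot begin until its own release at day 3. It runs from day 3 to 3 + 12 = day 15.
Internal playtest waits on the design doc (finishes day 15, plus 3-day gap → day 18), so it starts at day 18 and finishes at 18 + 4 = day 22.
Balance pass has to wait for internal playtest (finishes day 22); the design doc (finishes day 15). The latest of these is day 22, so balance pass runs day 22 to 22 + 12 = day 34.
Localization waits on balance pass (finishes day 34); internal playtest (finishes day 22). The latest of these is day 34, which is the earliest localization can start.

34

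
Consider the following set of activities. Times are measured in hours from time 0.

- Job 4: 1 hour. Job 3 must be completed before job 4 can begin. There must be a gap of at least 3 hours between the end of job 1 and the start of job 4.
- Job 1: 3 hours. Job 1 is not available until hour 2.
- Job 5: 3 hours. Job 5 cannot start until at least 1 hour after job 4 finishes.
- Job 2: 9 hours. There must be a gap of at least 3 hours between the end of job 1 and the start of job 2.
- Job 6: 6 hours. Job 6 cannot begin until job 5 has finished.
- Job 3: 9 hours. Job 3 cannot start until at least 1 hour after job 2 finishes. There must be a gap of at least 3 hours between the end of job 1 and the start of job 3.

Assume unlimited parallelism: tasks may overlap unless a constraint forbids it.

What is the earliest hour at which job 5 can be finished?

After its own release at hour 2, job 1 can start at hour 2 and finishes at hour 5.
After job 1 (finishes hour 5, plus 3-hour gap → hour 8), job 2 can start at hour 8 and finishes at hour 17.
Job 3 needs all of job 2 (finishes hour 17, plus 1-hour gap → hour 18); job 1 (finishes hour 5, plus 3-hour gap → hour 8). That puts its earliest start at hour 18; it finishes at 18 + 9 = hour 27.
Job 4 needs all of job 3 (finishes hour 27); job 1 (finishes hour 5, plus 3-hour gap → hour 8). That puts its earliest start at hour 27; it finishes at 27 + 1 = hour 28.
Job 5 waits on job 4 (finishes hour 28, plus 1-hour gap → hour 29), so it starts at hour 29 and finishes at 29 + 3 = hour 32.

32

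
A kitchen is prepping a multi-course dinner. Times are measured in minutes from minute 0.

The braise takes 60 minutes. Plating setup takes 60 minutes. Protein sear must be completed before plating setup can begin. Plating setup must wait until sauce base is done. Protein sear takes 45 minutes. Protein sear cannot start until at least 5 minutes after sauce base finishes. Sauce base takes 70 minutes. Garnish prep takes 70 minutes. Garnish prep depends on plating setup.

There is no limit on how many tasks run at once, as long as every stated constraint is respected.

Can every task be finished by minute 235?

The braise has no prerequisites, so it starts at minute 0 and finishes at minute 60.
Nothing blocks sauce base, so it runs from minute 0 to minute 70.
Protein sear waits on sauce base (finishes minute 70, plus 5-minute gap → minute 75), so it starts at minute 75 and finishes at 75 + 45 = minute 120.
Plating setup cannot start until protein sear (finishes minute 120); sauce base (finishes minute 70). The controlling bound is minute 120, so plating setup finishes at 120 + 60 = minute 180.
Garnish prep cannot begin until plating setup (finishes minute 180). It runs from minute 180 to 180 + 70 = minute 250.
The earliest everything can be done is minute 250, which is after the deadline of 235, so it is not possible.

No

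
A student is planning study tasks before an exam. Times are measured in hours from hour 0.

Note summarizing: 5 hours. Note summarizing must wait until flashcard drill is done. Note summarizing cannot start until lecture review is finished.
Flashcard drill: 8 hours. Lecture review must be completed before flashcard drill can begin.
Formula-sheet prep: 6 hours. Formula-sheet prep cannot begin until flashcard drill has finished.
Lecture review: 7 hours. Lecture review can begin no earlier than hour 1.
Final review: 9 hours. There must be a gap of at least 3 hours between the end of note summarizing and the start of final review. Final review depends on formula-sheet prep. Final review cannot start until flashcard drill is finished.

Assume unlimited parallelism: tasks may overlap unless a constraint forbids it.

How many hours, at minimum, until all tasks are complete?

Lecture review waits on its own release at hour 1, so it starts at hour 1 and finishes at 1 + 7 = hour 8.
Flashcard drill cannot begin until lecture review (finishes hour 8). It runs from hour 8 to 8 + 8 = hour 16.
Formula-sheet prep waits on flashcard drill (finishes hour 16), so it starts at hour 16 and finishes at 16 + 6 = hour 22.
Note summarizing cannot start until flashcard drill (finishes hour 16); lecture review (finishes hour 8). The controlling bound is hour 16, so note summarizing finishes at 16 + 5 = hour 21.
Final review needs all of note summarizing (finishes hour 21, plus 3-hour gap → hour 24); formula-sheet prep (finishes hour 22); flashcard drill (finishes hour 16). That puts its earliest start at hour 24; it finishes at 24 + 9 = hour 33.
All tasks are finished once the last one completes. Finish times: Lecture review at 8, Flashcard drill at 16, Note summarizing at 21, Formula-sheet prep at 22, Final review at 33. The latest is hour 33.

33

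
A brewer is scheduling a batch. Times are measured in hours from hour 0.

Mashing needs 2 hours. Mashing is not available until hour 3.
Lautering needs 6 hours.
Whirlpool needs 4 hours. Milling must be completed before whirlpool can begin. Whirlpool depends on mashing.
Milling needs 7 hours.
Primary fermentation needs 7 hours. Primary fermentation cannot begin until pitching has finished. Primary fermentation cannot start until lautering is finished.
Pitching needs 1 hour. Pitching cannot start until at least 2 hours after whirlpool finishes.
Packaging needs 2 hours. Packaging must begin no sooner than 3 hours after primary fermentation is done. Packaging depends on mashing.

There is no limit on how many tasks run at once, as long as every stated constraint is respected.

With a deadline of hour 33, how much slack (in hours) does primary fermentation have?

7

Lautering has no prerequisites, so it starts at hour 0 and finishes at hour 6.
Mashing cannot begin until its own release at hour 3. It runs from hour 3 to 3 + 2 = hour 5.
Milling has no prerequisites, so it starts at hour 0 and finishes at hour 7.
Whirlpool needs all of milling (finishes hour 7); mashing (finishes hour 5). That puts its earliest start at hour 7; it finishes at 7 + 4 = hour 11.
Pitching waits on whirlpool (finishes hour 11, plus 2-hour gap → hour 13), so it starts at hour 13 and finishes at 13 + 1 = hour 14.
Primary fermentation needs all of pitching (finishes hour 14); lautering (finishes hour 6). That puts its earliest start at hour 14; it finishes at 14 + 7 = hour 21.

Working backward from the deadline:
Packaging must finish by hour 33; it takes 2 hours, so it must start by 33 − 2 = hour 31.
Primary fermentation feeds into packaging (must start by hour 31, minus 3-hour gap → hour 28); so primary fermentation must finish by hour 28 and therefore start by hour 21.
So primary fermentation can start as early as hour 14 and as late as hour 21, giving 21 − 14 = 7 hours of slack.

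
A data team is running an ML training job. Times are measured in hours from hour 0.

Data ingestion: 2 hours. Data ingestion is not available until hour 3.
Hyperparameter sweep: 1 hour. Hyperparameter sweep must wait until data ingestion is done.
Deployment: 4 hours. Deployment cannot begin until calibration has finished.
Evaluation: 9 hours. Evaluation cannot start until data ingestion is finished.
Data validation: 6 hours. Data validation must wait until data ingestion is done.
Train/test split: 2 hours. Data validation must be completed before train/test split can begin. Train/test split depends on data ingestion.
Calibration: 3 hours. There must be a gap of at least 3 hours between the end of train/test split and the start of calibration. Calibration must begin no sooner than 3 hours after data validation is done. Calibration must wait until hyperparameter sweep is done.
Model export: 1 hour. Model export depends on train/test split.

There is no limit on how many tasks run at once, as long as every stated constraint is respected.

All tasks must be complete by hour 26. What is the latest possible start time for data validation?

8

Nothing follows deployment; the deadline of hour 26 is its only limit. It must start by 26 − 4 = hour 22.
Since deployment (must start by hour 22) depends on it, calibration must finish by hour 22. Backing off its 3-hour duration gives a latest start of hour 19.
Model export has no dependents, so it just needs to finish by hour 26. Starting by 26 − 1 = hour 25 achieves that.
For train/test split: calibration (must start by hour 19, minus 3-hour gap → hour 16); model export (must start by hour 25). The most restrictive is hour 16; with a 2-hour duration, train/test split must start by hour 14.
Data validation has several dependents: train/test split (must start by hour 14); calibration (must start by hour 19, minus 3-hour gap → hour 16). The earliest of those limits is hour 14, so data validation must start by 14 − 6 = hour 8.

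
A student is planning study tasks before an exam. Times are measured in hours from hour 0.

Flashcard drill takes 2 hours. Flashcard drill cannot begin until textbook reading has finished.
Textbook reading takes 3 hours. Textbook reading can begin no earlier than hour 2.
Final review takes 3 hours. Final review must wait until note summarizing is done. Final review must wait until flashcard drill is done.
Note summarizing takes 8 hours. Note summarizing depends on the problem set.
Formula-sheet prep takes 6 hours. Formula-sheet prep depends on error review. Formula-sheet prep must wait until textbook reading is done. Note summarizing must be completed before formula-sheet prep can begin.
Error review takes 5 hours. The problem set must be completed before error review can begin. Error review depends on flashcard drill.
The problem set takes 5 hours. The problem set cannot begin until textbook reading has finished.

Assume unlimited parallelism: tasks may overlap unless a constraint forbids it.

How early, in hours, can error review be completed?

Textbook reading waits on its own release at hour 2, so it starts at hour 2 and finishes at 2 + 3 = hour 5.
Flashcard drill waits on textbook reading (finishes hour 5), so it starts at hour 5 and finishes at 5 + 2 = hour 7.
The problem set waits on textbook reading (finishes hour 5), so it starts at hour 5 and finishes at 5 + 5 = hour 10.
Error review needs all of the problem set (finishes hour 10); flashcard drill (finishes hour 7). That puts its earliest start at hour 10; it finishes at 10 + 5 = hour 15.

15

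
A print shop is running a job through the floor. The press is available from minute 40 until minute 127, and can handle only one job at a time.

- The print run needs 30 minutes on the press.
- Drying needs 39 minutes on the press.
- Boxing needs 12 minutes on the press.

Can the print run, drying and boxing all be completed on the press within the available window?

Yes

The press window is 127 − 40 = 87 minutes.
Running back to back, the jobs need 30 + 39 + 12 = 81 minutes on the press.
Since 81 ≤ 87, they fit within the window.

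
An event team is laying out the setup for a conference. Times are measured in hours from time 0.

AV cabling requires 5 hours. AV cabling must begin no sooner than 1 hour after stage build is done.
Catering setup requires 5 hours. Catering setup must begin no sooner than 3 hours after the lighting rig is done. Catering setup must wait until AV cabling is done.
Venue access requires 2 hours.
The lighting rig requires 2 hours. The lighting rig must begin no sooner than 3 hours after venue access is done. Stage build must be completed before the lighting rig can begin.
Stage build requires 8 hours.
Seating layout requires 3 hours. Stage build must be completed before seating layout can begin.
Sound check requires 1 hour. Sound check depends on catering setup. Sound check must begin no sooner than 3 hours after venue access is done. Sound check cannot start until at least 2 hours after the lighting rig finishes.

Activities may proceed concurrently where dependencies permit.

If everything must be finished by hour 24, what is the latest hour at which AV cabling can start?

13

To finish by hour 24, sound check (duration 1) must start no later than hour 23.
Catering setup feeds into sound check (must start by hour 23); so catering setup must finish by hour 23 and therefore start by hour 18.
AV cabling has to be done before catering setup (must start by hour 18). That means finishing by hour 18, i.e. starting by 18 − 5 = hour 13.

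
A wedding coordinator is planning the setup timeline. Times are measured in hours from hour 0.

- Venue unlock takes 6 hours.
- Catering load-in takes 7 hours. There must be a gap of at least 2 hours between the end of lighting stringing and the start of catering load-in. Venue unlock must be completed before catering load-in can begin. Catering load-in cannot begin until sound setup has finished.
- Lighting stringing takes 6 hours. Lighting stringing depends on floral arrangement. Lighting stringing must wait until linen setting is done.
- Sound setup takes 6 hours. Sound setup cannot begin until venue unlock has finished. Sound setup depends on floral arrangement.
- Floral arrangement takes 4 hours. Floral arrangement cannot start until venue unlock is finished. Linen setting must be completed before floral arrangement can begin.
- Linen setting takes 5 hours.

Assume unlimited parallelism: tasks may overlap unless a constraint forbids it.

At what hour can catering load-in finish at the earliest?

25

Linen setting can start immediately at hour 0; it finishes at hour 5.
Nothing blocks venue unlock, so it runs from hour 0 to hour 6.
Floral arrangement cannot start until venue unlock (finishes hour 6); linen setting (finishes hour 5). The controlling bound is hour 6, so floral arrangement finishes at 6 + 4 = hour 10.
Sound setup cannot start until venue unlock (finishes hour 6); floral arrangement (finishes hour 10). The controlling bound is hour 10, so sound setup finishes at 10 + 6 = hour 16.
Lighting stringing cannot start until floral arrangement (finishes hour 10); linen setting (finishes hour 5). The controlling bound is hour 10, so lighting stringing finishes at 10 + 6 = hour 16.
For catering load-in: lighting stringing (finishes hour 16, plus 2-hour gap → hour 18); venue unlock (finishes hour 6); sound setup (finishes hour 16). Taking the maximum gives a start of hour 18, and it finishes at 18 + 7 = hour 25.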